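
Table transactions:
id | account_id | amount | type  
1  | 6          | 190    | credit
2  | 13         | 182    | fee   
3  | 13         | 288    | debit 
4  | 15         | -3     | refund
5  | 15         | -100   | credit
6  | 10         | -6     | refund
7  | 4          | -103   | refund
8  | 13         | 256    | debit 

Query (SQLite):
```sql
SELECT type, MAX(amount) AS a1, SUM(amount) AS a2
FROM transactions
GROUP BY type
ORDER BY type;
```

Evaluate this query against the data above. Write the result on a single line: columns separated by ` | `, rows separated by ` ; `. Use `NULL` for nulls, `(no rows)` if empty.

credit | 190 | 90 ; debit | 288 | 544 ; fee | 182 | 182 ; refund | -3 | -112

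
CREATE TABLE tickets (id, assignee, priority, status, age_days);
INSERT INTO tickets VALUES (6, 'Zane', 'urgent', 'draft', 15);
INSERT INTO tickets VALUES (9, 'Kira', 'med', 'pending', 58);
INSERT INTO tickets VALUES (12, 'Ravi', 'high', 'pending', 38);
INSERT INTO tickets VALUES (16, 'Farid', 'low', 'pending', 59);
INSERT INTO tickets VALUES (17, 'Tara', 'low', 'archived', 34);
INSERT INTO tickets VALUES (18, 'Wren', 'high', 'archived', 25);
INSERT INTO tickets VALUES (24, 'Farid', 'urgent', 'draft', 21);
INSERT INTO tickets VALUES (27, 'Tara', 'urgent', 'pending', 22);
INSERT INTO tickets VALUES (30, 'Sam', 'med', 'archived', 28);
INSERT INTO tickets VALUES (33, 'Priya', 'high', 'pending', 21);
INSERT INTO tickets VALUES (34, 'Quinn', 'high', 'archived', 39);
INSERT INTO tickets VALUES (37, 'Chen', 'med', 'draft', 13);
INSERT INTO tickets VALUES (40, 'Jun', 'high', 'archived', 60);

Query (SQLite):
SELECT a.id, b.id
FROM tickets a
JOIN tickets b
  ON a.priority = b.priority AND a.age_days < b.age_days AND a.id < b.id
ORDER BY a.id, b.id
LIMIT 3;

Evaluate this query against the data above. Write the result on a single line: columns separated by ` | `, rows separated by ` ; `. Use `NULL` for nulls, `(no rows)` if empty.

Pairs (a,b) with same priority, a.age_days < b.age_days, a.id < b.id.
priority groups: high:{12,18,33,34,40} low:{16,17} med:{9,30,37} urgent:{6,24,27}
Ordered by (a.id, b.id); first 3.

6 | 24 ; 6 | 27 ; 12 | 34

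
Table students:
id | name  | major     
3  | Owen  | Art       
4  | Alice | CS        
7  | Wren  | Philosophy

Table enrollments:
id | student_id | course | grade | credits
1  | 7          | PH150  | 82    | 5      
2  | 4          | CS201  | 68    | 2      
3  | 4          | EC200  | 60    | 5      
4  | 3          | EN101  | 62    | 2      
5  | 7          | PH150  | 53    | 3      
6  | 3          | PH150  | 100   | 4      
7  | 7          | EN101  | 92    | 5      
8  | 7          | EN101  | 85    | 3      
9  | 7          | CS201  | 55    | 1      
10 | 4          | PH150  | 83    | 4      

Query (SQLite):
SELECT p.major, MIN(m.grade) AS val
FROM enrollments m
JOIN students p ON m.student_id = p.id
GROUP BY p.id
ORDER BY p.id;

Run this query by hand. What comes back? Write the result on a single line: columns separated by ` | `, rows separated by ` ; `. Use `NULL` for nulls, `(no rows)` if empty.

Art | 62 ; CS | 60 ; Philosophy | 53

Join each enrollments row to its students via student_id.
Group joined rows by students.id; compute MIN(m.grade) per group.
  3: ids {4, 6} → MIN(m.grade)=62
  4: ids {2, 3, 10} → MIN(m.grade)=60
  7: ids {1, 5, 7, 8, 9} → MIN(m.grade)=53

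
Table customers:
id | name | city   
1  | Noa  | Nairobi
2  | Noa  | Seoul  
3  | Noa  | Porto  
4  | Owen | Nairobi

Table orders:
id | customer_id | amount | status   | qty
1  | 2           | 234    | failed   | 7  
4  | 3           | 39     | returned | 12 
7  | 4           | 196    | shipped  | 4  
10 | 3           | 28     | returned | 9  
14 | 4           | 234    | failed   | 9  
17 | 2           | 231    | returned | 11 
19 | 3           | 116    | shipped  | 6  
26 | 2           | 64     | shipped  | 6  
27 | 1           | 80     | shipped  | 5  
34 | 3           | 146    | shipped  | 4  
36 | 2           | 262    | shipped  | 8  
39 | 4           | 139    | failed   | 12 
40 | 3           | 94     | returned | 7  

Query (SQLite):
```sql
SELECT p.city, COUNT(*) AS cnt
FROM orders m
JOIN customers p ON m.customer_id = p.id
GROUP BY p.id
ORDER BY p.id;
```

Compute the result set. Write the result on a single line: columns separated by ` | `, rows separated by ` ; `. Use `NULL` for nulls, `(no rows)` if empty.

Nairobi | 1 ; Seoul | 4 ; Porto | 5 ; Nairobi | 3

Join each orders row to its customers via customer_id.
Group joined rows by customers.id; compute COUNT(*) per group.
  1: ids {27} → COUNT(*)=1
  2: ids {1, 17, 26, 36} → COUNT(*)=4
  3: ids {4, 10, 19, 34, 40} → COUNT(*)=5
  4: ids {7, 14, 39} → COUNT(*)=3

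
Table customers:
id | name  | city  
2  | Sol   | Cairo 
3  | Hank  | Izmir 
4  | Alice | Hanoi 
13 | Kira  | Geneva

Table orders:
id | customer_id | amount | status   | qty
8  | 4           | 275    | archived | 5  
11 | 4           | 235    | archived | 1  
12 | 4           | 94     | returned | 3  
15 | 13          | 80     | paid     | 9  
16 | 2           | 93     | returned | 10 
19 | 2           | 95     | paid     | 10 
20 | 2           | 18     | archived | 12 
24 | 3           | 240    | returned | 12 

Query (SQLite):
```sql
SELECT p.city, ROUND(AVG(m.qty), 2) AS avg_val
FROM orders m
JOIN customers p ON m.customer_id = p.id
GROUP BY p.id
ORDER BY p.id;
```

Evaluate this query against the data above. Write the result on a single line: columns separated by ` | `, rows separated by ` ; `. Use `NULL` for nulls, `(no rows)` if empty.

Cairo | 10.67 ; Izmir | 12 ; Hanoi | 3 ; Geneva | 9

Join each orders row to its customers via customer_id.
Group joined rows by customers.id; compute ROUND(AVG(m.qty), 2) per group.
  2: ids {16, 19, 20} → ROUND(AVG(m.qty), 2)=10.67
  3: ids {24} → ROUND(AVG(m.qty), 2)=12
  4: ids {8, 11, 12} → ROUND(AVG(m.qty), 2)=3
  13: ids {15} → ROUND(AVG(m.qty), 2)=9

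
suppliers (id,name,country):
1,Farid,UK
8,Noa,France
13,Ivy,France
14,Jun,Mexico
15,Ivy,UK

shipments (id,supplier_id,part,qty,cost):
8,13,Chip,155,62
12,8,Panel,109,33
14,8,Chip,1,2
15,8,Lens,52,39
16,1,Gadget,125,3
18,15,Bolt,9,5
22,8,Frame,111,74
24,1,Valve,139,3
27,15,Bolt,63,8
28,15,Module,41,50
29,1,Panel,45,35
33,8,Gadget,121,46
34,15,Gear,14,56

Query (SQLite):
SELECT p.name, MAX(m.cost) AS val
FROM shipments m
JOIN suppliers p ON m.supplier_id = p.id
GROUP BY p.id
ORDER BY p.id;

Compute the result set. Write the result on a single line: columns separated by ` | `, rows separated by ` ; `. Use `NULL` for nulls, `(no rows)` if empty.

Farid | 35 ; Noa | 74 ; Ivy | 62 ; Ivy | 56

Join each shipments row to its suppliers via supplier_id.
Group joined rows by suppliers.id; compute MAX(m.cost) per group.
  1: ids {16, 24, 29} → MAX(m.cost)=35
  8: ids {12, 14, 15, 22, 33} → MAX(m.cost)=74
  13: ids {8} → MAX(m.cost)=62
  15: ids {18, 27, 28, 34} → MAX(m.cost)=56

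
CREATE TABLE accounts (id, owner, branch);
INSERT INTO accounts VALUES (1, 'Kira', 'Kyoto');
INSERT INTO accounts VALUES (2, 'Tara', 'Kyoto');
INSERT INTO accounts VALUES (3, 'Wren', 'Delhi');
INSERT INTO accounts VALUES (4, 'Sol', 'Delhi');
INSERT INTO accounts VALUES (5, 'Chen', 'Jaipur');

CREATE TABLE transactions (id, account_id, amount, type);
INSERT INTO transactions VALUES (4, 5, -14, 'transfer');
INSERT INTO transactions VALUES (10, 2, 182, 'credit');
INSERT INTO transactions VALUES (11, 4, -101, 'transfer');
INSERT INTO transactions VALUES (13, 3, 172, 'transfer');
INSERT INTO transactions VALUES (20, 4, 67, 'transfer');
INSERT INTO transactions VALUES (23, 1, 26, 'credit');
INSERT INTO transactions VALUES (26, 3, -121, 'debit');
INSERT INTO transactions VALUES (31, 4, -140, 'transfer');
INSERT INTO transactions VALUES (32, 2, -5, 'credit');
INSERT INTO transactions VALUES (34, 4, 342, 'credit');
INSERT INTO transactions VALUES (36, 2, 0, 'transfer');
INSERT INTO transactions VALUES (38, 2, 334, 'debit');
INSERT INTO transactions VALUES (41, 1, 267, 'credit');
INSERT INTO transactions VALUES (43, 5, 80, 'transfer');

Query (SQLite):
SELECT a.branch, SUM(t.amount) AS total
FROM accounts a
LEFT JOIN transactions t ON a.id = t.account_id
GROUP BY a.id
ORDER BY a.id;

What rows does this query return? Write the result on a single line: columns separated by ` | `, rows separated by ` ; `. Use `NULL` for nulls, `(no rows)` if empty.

Kyoto | 293 ; Kyoto | 511 ; Delhi | 51 ; Delhi | 168 ; Jaipur | 66

LEFT JOIN keeps every accounts row; unmatched ones get NULL for transactions columns.
Group by accounts.id and compute SUM(t.amount). SUM over an all-NULL group is NULL.
  1: ids {23, 41} → SUM(t.amount)=293
  2: ids {10, 32, 36, 38} → SUM(t.amount)=511
  3: ids {13, 26} → SUM(t.amount)=51
  4: ids {11, 20, 31, 34} → SUM(t.amount)=168
  5: ids {4, 43} → SUM(t.amount)=66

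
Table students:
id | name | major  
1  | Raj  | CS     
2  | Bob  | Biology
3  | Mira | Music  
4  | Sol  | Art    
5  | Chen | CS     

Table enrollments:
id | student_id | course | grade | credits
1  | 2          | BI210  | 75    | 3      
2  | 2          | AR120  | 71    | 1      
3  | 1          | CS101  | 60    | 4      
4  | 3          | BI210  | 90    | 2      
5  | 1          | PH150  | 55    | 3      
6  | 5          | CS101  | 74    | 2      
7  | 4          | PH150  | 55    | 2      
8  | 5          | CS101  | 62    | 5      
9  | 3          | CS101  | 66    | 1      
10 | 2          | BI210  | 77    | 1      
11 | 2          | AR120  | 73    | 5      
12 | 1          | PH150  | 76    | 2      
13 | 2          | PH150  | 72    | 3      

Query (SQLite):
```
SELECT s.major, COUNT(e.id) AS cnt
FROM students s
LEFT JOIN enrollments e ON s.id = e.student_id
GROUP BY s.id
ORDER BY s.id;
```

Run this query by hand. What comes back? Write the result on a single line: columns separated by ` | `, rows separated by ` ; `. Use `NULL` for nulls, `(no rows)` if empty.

CS | 3 ; Biology | 5 ; Music | 2 ; Art | 1 ; CS | 2

LEFT JOIN keeps every students row; unmatched ones get NULL for enrollments columns.
Group by students.id and compute COUNT(e.id). COUNT(col) of an all-NULL group is 0.
  1: ids {3, 5, 12} → COUNT(e.id)=3
  2: ids {1, 2, 10, 11, 13} → COUNT(e.id)=5
  3: ids {4, 9} → COUNT(e.id)=2
  4: ids {7} → COUNT(e.id)=1
  5: ids {6, 8} → COUNT(e.id)=2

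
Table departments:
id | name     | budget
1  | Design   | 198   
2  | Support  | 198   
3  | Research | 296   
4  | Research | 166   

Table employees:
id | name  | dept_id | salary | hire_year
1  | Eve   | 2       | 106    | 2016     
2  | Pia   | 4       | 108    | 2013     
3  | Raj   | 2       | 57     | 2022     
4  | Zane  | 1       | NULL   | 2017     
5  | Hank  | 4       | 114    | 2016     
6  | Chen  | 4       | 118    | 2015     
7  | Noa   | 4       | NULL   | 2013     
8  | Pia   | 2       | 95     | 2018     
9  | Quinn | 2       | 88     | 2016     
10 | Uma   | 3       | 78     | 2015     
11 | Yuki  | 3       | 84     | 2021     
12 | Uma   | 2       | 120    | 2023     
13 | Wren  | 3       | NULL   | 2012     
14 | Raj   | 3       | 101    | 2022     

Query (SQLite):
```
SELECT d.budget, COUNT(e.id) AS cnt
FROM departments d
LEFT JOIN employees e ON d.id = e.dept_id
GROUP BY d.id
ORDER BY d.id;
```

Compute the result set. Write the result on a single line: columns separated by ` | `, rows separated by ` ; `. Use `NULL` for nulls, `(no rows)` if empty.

198 | 1 ; 198 | 5 ; 296 | 4 ; 166 | 4

LEFT JOIN keeps every departments row; unmatched ones get NULL for employees columns.
Group by departments.id and compute COUNT(e.id). COUNT(col) of an all-NULL group is 0.
  1: ids {4} → COUNT(e.id)=1
  2: ids {1, 3, 8, 9, 12} → COUNT(e.id)=5
  3: ids {10, 11, 13, 14} → COUNT(e.id)=4
  4: ids {2, 5, 6, 7} → COUNT(e.id)=4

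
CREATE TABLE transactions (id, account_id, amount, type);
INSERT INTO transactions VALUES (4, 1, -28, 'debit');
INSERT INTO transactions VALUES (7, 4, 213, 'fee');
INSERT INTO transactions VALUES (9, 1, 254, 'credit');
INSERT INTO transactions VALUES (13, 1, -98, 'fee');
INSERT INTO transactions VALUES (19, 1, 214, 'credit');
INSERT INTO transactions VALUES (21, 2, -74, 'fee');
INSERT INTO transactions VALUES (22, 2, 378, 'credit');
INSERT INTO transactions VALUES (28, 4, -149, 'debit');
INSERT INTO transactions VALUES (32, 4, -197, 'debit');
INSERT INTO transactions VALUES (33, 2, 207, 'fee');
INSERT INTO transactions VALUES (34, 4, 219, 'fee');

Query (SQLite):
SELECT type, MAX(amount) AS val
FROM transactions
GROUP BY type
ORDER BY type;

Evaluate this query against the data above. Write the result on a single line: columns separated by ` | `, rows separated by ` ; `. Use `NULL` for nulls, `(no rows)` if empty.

Partition transactions by type; compute MAX(amount) within each group.
  credit: ids {9, 19, 22} → MAX(amount)=378
  debit: ids {4, 28, 32} → MAX(amount)=-28
  fee: ids {7, 13, 21, 33, 34} → MAX(amount)=219

credit | 378 ; debit | -28 ; fee | 219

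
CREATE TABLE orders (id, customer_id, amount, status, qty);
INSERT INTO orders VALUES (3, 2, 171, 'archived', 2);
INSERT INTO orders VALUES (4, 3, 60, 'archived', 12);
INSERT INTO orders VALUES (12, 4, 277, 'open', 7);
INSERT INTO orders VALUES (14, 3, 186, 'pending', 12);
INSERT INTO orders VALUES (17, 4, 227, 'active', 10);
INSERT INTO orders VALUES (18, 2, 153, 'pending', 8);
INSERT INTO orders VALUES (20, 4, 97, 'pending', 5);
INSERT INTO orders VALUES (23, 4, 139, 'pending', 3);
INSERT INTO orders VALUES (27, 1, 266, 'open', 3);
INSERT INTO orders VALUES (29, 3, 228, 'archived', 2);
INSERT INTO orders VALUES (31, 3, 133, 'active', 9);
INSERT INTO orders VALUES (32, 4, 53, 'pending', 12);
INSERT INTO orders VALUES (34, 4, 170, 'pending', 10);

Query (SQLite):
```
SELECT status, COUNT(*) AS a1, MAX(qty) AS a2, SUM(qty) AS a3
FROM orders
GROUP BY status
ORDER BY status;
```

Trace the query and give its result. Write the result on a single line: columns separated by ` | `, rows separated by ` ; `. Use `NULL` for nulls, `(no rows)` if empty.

active | 2 | 10 | 19 ; archived | 3 | 12 | 16 ; open | 2 | 7 | 10 ; pending | 6 | 12 | 50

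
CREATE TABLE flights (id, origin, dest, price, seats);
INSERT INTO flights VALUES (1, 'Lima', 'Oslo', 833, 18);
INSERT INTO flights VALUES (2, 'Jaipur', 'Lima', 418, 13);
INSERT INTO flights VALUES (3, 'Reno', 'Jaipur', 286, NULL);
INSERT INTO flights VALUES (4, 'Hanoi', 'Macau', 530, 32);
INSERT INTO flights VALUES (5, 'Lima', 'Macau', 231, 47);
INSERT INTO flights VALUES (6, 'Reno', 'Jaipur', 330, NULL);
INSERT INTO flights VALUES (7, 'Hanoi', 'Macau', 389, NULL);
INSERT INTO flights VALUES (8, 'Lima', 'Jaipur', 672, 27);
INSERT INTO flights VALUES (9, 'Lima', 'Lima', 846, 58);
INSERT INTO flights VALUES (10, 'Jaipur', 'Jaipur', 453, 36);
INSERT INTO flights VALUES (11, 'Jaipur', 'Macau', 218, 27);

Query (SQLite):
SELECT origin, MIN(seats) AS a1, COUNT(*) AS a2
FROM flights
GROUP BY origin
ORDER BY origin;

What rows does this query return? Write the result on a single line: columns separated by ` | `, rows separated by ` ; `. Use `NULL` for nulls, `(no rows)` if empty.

Hanoi | 32 | 2 ; Jaipur | 13 | 3 ; Lima | 18 | 4 ; Reno | NULL | 2

Group flights by origin.
Per group compute: MIN(seats), COUNT(*).
  Hanoi: ids {4, 7} → MIN(seats)=32, COUNT(*)=2
  Jaipur: ids {2, 10, 11} → MIN(seats)=13, COUNT(*)=3
  Lima: ids {1, 5, 8, 9} → MIN(seats)=18, COUNT(*)=4
  Reno: ids {3, 6} → MIN(seats)=NULL, COUNT(*)=2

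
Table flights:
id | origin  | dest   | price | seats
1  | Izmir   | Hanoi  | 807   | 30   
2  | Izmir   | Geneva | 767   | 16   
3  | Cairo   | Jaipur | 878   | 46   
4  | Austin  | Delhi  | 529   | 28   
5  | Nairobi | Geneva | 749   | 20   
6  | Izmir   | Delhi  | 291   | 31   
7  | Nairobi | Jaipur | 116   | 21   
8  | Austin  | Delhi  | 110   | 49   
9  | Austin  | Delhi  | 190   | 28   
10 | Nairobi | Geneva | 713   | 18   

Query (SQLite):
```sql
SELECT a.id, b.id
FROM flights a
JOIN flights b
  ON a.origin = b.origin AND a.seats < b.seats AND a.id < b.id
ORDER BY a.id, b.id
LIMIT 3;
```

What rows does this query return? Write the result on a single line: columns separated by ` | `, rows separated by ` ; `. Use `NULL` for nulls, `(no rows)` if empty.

1 | 6 ; 2 | 6 ; 4 | 8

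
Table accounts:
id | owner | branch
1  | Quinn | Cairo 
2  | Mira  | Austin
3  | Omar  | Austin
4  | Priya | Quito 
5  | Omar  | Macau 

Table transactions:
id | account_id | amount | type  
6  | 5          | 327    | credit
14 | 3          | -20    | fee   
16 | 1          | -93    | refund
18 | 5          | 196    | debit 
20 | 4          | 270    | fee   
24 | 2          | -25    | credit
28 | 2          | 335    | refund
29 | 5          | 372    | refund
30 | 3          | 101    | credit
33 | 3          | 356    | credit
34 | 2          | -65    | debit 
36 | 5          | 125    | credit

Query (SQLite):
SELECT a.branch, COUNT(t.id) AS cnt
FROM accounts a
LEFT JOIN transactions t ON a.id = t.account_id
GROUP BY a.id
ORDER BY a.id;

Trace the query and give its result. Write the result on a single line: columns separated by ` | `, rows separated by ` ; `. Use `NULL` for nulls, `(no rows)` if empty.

LEFT JOIN keeps every accounts row; unmatched ones get NULL for transactions columns.
Group by accounts.id and compute COUNT(t.id). COUNT(col) of an all-NULL group is 0.
  1: ids {16} → COUNT(t.id)=1
  2: ids {24, 28, 34} → COUNT(t.id)=3
  3: ids {14, 30, 33} → COUNT(t.id)=3
  4: ids {20} → COUNT(t.id)=1
  5: ids {6, 18, 29, 36} → COUNT(t.id)=4

Cairo | 1 ; Austin | 3 ; Austin | 3 ; Quito | 1 ; Macau | 4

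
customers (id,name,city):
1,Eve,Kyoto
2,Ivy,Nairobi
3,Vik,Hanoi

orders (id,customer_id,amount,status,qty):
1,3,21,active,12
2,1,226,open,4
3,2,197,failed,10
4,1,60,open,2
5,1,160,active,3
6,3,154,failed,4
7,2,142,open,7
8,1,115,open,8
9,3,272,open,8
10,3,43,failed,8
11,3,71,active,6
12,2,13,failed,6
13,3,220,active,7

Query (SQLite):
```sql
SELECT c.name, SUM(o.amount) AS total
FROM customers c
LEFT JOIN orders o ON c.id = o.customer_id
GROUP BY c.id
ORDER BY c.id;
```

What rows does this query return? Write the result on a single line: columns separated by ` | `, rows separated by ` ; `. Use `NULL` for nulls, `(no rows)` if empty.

LEFT JOIN keeps every customers row; unmatched ones get NULL for orders columns.
Group by customers.id and compute SUM(o.amount). SUM over an all-NULL group is NULL.
  1: ids {2, 4, 5, 8} → SUM(o.amount)=561
  2: ids {3, 7, 12} → SUM(o.amount)=352
  3: ids {1, 6, 9, 10, 11, 13} → SUM(o.amount)=781

Eve | 561 ; Ivy | 352 ; Vik | 781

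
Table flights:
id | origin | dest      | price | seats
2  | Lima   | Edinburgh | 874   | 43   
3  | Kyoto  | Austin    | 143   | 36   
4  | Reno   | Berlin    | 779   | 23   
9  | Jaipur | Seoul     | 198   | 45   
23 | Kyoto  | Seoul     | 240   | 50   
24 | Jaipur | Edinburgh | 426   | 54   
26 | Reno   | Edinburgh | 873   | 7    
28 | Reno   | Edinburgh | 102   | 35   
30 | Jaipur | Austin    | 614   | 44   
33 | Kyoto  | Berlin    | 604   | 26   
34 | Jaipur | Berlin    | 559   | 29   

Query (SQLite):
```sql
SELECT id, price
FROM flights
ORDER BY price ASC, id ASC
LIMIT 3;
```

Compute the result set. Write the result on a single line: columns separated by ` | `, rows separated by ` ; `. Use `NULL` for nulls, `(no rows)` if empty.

Sort by price asc, tiebreak id asc: (102, id=28), (143, id=3), (198, id=9), (240, id=23), (426, id=24), (559, id=34) …. Take first 3.

28 | 102 ; 3 | 143 ; 9 | 198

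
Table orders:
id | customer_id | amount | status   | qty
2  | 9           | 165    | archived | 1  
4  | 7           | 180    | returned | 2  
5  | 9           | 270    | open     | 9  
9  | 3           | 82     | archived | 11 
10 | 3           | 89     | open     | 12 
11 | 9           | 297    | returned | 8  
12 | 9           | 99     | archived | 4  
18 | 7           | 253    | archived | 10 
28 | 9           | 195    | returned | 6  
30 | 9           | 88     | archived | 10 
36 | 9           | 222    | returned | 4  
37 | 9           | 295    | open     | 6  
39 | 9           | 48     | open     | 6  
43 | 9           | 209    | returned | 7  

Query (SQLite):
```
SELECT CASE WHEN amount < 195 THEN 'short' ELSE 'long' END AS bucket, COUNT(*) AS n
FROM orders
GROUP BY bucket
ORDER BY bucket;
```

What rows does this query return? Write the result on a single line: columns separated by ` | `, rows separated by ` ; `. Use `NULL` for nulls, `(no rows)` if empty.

Bucket rows by amount < 195 → 'short' else 'long'; count each bucket.

long | 7 ; short | 7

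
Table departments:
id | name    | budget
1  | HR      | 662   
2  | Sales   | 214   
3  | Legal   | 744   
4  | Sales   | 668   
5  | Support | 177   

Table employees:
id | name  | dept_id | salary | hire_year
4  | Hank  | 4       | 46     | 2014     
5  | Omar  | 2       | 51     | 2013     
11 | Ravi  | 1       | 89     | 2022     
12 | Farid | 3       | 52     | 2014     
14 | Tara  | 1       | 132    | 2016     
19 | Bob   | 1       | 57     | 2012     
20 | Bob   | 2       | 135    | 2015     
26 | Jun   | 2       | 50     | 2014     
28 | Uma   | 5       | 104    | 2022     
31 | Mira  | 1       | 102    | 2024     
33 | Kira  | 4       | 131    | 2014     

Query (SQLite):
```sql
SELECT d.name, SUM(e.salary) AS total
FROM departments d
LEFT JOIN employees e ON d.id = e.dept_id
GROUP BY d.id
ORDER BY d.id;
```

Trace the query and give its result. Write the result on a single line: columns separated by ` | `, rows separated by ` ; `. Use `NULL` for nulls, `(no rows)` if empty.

HR | 380 ; Sales | 236 ; Legal | 52 ; Sales | 177 ; Support | 104

LEFT JOIN keeps every departments row; unmatched ones get NULL for employees columns.
Group by departments.id and compute SUM(e.salary). SUM over an all-NULL group is NULL.
  1: ids {11, 14, 19, 31} → SUM(e.salary)=380
  2: ids {5, 20, 26} → SUM(e.salary)=236
  3: ids {12} → SUM(e.salary)=52
  4: ids {4, 33} → SUM(e.salary)=177
  5: ids {28} → SUM(e.salary)=104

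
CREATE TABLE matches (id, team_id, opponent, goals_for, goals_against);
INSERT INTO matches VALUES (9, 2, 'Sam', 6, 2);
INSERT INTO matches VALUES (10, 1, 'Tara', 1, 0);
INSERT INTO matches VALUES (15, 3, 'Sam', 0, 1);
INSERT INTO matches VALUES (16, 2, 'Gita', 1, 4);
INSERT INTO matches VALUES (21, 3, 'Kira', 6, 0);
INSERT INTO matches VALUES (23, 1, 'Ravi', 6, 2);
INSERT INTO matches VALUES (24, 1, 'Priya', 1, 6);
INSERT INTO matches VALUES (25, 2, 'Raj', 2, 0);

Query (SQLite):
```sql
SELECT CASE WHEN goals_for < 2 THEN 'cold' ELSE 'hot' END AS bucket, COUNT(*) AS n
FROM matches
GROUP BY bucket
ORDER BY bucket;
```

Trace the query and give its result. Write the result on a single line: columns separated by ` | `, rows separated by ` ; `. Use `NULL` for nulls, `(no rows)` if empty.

cold | 4 ; hot | 4

Bucket rows by goals_for < 2 → 'cold' else 'hot'; count each bucket.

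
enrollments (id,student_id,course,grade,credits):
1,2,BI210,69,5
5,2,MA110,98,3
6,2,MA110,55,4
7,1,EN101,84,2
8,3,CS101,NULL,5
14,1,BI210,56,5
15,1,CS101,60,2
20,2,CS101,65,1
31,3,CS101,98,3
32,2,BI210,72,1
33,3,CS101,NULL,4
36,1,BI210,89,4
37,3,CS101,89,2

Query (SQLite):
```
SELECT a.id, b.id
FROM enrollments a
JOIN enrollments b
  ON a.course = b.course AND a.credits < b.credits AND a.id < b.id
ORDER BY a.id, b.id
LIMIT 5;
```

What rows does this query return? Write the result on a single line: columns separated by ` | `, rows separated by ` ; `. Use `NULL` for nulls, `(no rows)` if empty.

5 | 6 ; 15 | 31 ; 15 | 33 ; 20 | 31 ; 20 | 33

Pairs (a,b) with same course, a.credits < b.credits, a.id < b.id.
course groups: BI210:{1,14,32,36} CS101:{8,15,20,31,33,37} EN101:{7} MA110:{5,6}
Ordered by (a.id, b.id); first 5.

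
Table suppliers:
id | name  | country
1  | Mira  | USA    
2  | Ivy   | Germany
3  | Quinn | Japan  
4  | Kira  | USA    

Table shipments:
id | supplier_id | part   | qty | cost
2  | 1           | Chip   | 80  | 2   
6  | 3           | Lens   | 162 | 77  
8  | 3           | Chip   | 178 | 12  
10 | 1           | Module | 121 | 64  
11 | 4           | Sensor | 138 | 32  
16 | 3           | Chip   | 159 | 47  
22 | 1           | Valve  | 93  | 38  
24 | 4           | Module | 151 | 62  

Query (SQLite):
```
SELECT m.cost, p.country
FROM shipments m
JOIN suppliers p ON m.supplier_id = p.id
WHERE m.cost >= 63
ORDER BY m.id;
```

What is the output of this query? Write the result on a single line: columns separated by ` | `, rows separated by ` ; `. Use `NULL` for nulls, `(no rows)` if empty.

77 | Japan ; 64 | USA

Each shipments row matches the suppliers row where supplier_id = suppliers.id.
Then keep rows with m.cost >= 63.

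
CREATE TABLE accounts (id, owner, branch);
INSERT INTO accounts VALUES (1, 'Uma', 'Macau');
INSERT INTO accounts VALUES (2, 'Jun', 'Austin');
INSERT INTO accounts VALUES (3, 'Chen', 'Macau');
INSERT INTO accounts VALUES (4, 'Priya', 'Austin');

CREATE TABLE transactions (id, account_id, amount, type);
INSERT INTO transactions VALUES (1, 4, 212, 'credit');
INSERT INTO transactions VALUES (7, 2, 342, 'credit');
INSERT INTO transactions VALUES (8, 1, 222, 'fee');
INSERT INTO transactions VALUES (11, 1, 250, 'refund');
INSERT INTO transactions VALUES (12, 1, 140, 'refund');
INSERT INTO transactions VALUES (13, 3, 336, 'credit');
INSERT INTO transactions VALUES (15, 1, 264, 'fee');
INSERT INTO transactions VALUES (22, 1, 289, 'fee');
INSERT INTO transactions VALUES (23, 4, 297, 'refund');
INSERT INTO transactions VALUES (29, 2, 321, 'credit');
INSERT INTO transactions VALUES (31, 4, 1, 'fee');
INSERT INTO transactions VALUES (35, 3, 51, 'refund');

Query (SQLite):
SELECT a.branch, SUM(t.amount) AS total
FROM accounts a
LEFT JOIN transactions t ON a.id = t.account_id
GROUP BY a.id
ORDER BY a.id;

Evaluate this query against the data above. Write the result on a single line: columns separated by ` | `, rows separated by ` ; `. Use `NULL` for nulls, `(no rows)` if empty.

Macau | 1165 ; Austin | 663 ; Macau | 387 ; Austin | 510

LEFT JOIN keeps every accounts row; unmatched ones get NULL for transactions columns.
Group by accounts.id and compute SUM(t.amount). SUM over an all-NULL group is NULL.
  1: ids {8, 11, 12, 15, 22} → SUM(t.amount)=1165
  2: ids {7, 29} → SUM(t.amount)=663
  3: ids {13, 35} → SUM(t.amount)=387
  4: ids {1, 23, 31} → SUM(t.amount)=510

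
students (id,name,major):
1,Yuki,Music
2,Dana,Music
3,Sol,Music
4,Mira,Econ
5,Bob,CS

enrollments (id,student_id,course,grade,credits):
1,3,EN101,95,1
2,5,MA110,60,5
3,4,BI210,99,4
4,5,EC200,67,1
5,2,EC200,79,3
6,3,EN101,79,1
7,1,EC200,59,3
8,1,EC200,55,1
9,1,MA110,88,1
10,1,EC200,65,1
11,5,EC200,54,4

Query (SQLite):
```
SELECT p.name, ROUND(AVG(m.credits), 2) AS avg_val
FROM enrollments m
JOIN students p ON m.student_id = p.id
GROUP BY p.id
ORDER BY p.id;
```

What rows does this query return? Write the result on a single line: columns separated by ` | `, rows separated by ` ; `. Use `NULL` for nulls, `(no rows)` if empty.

Join each enrollments row to its students via student_id.
Group joined rows by students.id; compute ROUND(AVG(m.credits), 2) per group.
  1: ids {7, 8, 9, 10} → ROUND(AVG(m.credits), 2)=1.5
  2: ids {5} → ROUND(AVG(m.credits), 2)=3
  3: ids {1, 6} → ROUND(AVG(m.credits), 2)=1
  4: ids {3} → ROUND(AVG(m.credits), 2)=4
  5: ids {2, 4, 11} → ROUND(AVG(m.credits), 2)=3.33

Yuki | 1.5 ; Dana | 3 ; Sol | 1 ; Mira | 4 ; Bob | 3.33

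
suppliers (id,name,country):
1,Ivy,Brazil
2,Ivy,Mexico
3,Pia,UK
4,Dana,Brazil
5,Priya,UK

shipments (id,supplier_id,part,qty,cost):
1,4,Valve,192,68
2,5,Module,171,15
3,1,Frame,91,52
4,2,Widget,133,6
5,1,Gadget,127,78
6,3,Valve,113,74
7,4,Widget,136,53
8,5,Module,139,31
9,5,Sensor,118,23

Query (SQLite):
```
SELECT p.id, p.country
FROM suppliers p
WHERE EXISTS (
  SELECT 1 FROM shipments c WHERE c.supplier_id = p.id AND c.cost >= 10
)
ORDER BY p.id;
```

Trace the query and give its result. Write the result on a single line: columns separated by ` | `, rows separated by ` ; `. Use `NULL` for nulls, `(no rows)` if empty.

For each suppliers row, check whether any shipments with matching supplier_id has cost >= 10.
Keep rows where that is true.

1 | Brazil ; 3 | UK ; 4 | Brazil ; 5 | UK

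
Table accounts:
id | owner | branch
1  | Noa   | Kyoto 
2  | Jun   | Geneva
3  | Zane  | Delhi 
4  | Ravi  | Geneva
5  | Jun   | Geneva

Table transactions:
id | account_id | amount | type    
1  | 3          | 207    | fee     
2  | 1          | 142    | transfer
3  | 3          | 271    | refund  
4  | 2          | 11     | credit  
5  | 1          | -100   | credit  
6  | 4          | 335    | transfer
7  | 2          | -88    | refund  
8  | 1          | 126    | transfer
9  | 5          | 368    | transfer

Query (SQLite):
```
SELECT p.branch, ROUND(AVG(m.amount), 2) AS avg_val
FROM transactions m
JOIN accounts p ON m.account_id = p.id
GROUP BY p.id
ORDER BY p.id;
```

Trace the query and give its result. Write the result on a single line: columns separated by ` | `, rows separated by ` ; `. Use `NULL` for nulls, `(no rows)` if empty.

Kyoto | 56 ; Geneva | -38.5 ; Delhi | 239 ; Geneva | 335 ; Geneva | 368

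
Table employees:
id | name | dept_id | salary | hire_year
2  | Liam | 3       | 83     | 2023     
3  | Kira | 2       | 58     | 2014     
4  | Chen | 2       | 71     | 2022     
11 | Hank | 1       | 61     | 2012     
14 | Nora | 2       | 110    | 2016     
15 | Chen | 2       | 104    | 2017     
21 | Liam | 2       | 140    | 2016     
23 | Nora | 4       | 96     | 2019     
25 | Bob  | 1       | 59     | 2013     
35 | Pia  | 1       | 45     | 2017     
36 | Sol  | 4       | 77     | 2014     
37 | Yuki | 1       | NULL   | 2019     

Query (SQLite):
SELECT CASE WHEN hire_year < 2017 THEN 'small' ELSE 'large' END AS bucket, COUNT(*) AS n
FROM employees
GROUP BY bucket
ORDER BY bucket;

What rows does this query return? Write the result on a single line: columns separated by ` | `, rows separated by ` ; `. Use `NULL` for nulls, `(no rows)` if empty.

large | 6 ; small | 6

Bucket rows by hire_year < 2017 → 'small' else 'large'; count each bucket.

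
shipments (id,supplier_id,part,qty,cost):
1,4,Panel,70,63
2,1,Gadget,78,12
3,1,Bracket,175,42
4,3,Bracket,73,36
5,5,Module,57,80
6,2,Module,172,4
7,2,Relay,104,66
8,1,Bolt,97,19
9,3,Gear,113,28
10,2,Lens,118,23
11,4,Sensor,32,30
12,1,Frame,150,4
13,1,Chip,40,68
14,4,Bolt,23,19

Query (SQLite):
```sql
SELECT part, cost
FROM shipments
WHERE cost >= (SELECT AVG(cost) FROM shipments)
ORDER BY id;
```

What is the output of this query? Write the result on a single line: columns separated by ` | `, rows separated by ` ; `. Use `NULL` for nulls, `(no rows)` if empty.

Scalar subquery: AVG(cost) over all shipments rows = 35.285714 (≈; comparison uses full precision).
Keep rows where cost >= that value.

Panel | 63 ; Bracket | 42 ; Bracket | 36 ; Module | 80 ; Relay | 66 ; Chip | 68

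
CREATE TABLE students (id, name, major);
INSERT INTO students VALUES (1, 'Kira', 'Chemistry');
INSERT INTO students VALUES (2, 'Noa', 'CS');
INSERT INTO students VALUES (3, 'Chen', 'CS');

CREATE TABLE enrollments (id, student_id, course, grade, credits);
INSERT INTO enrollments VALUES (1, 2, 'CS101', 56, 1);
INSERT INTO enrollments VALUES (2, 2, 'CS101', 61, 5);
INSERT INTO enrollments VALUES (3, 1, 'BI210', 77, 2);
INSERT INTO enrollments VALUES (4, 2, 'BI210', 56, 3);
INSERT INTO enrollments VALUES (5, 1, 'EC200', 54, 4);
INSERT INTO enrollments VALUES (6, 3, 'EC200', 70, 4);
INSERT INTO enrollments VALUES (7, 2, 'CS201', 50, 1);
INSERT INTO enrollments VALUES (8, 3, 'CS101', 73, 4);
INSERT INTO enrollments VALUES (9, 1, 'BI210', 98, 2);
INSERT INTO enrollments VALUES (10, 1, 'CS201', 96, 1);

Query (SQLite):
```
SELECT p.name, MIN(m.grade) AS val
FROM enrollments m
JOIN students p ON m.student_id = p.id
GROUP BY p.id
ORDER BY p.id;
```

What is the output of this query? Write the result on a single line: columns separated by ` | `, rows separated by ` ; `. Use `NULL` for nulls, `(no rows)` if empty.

Join each enrollments row to its students via student_id.
Group joined rows by students.id; compute MIN(m.grade) per group.
  1: ids {3, 5, 9, 10} → MIN(m.grade)=54
  2: ids {1, 2, 4, 7} → MIN(m.grade)=50
  3: ids {6, 8} → MIN(m.grade)=70

Kira | 54 ; Noa | 50 ; Chen | 70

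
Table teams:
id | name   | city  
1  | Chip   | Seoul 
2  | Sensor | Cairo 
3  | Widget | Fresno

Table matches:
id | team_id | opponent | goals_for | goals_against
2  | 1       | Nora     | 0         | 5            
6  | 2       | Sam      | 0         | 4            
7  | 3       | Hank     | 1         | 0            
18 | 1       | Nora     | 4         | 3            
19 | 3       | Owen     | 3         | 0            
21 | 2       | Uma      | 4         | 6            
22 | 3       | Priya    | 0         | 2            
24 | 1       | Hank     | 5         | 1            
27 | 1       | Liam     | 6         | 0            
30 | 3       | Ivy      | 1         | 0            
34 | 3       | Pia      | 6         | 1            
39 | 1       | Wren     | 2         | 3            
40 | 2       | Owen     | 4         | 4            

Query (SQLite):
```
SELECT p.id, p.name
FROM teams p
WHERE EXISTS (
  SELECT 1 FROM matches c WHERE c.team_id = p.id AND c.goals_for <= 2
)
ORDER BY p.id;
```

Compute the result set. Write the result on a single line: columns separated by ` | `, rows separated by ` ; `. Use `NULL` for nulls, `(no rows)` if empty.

1 | Chip ; 2 | Sensor ; 3 | Widget

For each teams row, check whether any matches with matching team_id has goals_for <= 2.
Keep rows where that is true.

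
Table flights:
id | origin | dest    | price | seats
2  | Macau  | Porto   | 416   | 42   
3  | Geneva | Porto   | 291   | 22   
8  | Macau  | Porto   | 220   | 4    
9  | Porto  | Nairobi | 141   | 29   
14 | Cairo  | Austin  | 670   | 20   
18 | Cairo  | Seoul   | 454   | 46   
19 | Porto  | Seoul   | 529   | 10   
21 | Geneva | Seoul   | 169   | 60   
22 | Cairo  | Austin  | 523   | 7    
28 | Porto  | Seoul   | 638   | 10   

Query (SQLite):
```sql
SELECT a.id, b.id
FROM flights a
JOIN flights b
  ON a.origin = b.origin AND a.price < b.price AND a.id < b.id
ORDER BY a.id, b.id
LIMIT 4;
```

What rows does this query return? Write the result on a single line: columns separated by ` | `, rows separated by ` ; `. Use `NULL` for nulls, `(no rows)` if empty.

9 | 19 ; 9 | 28 ; 18 | 22 ; 19 | 28

Pairs (a,b) with same origin, a.price < b.price, a.id < b.id.
origin groups: Cairo:{14,18,22} Geneva:{3,21} Macau:{2,8} Porto:{9,19,28}
Ordered by (a.id, b.id); first 4.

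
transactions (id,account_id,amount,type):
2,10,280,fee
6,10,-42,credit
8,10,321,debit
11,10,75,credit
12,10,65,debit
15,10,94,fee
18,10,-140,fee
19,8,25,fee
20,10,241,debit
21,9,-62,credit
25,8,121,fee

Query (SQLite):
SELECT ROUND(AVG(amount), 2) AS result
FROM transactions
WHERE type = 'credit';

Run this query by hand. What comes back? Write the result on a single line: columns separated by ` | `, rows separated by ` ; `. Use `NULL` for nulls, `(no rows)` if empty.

Rows where type='credit' → amount values: [-42, 75, -62].
AVG = -29 / 3 (rounded to 2 dp).

-9.67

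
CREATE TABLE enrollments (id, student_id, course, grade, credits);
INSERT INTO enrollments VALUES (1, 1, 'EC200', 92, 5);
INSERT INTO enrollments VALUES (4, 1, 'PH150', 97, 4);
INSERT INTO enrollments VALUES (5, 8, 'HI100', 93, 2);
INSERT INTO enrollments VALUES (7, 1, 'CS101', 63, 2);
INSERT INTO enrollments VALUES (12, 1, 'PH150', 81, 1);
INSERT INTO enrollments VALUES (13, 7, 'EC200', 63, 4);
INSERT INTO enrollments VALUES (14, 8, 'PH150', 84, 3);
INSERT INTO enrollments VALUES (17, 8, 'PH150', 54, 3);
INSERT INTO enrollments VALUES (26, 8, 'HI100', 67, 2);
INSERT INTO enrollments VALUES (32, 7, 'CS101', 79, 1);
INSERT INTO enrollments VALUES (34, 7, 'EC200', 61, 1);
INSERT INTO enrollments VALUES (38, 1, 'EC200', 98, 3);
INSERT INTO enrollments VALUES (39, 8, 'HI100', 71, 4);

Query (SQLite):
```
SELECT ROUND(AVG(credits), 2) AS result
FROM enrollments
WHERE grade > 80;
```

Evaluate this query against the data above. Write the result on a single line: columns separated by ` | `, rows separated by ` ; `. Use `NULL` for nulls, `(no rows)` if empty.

Rows where grade > 80 → credits values: [5, 4, 2, 1, 3, 3].
AVG = 18 / 6 (rounded to 2 dp).

3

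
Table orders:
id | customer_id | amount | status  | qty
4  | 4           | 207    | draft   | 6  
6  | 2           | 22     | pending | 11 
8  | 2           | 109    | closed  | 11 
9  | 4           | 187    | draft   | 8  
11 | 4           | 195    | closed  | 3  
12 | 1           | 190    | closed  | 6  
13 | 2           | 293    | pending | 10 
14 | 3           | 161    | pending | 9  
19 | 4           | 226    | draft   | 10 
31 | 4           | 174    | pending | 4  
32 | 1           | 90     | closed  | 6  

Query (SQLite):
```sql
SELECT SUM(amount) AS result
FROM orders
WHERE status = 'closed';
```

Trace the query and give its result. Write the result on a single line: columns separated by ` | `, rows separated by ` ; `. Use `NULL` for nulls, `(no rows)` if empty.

Rows where status='closed' → amount values: [109, 195, 190, 90].
SUM of non-NULL values = 584.

584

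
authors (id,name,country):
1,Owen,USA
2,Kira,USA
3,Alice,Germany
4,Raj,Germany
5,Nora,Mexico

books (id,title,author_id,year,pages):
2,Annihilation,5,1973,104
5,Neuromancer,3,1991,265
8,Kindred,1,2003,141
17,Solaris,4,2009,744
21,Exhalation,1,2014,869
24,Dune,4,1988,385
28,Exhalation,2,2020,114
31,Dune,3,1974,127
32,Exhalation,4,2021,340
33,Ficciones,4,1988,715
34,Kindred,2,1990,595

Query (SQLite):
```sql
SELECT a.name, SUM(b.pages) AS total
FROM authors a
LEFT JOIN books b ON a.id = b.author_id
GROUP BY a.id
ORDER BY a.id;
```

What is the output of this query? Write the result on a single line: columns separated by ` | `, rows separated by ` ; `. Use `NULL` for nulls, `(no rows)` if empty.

LEFT JOIN keeps every authors row; unmatched ones get NULL for books columns.
Group by authors.id and compute SUM(b.pages). SUM over an all-NULL group is NULL.
  1: ids {8, 21} → SUM(b.pages)=1010
  2: ids {28, 34} → SUM(b.pages)=709
  3: ids {5, 31} → SUM(b.pages)=392
  4: ids {17, 24, 32, 33} → SUM(b.pages)=2184
  5: ids {2} → SUM(b.pages)=104

Owen | 1010 ; Kira | 709 ; Alice | 392 ; Raj | 2184 ; Nora | 104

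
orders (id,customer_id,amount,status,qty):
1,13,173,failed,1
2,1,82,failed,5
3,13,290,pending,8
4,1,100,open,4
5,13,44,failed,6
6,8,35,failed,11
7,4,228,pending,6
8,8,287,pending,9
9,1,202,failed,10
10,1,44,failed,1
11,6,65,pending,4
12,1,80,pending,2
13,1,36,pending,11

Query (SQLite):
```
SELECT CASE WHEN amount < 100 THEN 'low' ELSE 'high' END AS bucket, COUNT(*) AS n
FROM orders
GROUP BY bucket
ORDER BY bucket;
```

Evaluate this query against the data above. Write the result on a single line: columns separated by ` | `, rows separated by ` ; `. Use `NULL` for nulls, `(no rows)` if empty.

Bucket rows by amount < 100 → 'low' else 'high'; count each bucket.

high | 6 ; low | 7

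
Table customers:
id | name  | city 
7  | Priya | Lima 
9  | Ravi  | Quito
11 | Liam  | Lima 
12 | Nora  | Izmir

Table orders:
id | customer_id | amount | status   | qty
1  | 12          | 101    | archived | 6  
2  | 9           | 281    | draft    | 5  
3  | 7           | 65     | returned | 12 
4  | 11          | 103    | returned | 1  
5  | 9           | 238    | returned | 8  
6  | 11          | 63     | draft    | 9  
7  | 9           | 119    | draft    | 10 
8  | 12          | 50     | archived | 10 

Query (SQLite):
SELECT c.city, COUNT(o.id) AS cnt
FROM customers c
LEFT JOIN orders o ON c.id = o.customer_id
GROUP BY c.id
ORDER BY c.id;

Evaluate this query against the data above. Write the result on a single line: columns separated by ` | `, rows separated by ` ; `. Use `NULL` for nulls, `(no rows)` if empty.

LEFT JOIN keeps every customers row; unmatched ones get NULL for orders columns.
Group by customers.id and compute COUNT(o.id). COUNT(col) of an all-NULL group is 0.
  7: ids {3} → COUNT(o.id)=1
  9: ids {2, 5, 7} → COUNT(o.id)=3
  11: ids {4, 6} → COUNT(o.id)=2
  12: ids {1, 8} → COUNT(o.id)=2

Lima | 1 ; Quito | 3 ; Lima | 2 ; Izmir | 2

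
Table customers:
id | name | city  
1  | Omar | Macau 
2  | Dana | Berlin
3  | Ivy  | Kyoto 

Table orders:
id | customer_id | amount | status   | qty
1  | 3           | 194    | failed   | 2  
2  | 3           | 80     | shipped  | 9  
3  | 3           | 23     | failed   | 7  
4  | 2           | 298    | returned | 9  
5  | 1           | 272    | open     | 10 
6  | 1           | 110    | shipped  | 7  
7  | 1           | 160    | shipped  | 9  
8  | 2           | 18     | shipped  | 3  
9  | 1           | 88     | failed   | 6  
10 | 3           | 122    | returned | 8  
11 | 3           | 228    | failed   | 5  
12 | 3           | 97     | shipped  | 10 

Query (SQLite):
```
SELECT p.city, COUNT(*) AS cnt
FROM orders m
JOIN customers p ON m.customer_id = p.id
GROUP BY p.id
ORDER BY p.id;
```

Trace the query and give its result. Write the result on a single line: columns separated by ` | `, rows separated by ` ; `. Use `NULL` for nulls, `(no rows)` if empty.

Join each orders row to its customers via customer_id.
Group joined rows by customers.id; compute COUNT(*) per group.
  1: ids {5, 6, 7, 9} → COUNT(*)=4
  2: ids {4, 8} → COUNT(*)=2
  3: ids {1, 2, 3, 10, 11, 12} → COUNT(*)=6

Macau | 4 ; Berlin | 2 ; Kyoto | 6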